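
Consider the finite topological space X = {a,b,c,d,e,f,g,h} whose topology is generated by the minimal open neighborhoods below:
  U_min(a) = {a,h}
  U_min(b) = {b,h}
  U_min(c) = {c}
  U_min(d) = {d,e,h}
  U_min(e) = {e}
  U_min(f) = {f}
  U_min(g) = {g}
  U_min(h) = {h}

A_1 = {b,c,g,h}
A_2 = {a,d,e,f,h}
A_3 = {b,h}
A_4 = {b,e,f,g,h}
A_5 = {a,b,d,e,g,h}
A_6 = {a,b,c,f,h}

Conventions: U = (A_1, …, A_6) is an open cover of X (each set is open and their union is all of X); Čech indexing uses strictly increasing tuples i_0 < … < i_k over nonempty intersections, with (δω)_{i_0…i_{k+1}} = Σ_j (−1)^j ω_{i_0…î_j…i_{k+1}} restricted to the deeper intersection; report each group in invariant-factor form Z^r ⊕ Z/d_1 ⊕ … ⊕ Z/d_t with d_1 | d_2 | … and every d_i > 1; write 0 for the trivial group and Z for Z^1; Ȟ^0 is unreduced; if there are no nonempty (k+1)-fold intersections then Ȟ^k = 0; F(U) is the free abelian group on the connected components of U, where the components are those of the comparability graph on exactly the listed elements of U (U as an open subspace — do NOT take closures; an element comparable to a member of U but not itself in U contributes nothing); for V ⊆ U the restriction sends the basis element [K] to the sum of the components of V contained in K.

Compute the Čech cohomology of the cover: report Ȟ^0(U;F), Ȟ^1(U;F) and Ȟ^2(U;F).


nerve simplices:
  A12={h} A13={b,h} A14={b,g,h} A15={b,g,h} A16={b,c,h} A23={h} A24={e,f,h} A25={a,d,e,h} A26={a,f,h} A34={b,h} A35={b,h} A36={b,h} A45={b,e,g,h} A46={b,f,h} A56={a,b,h}
  A123={h} A124={h} A125={h} A126={h} A134={b,h} A135={b,h} A136={b,h} A145={b,g,h} A146={b,h} A156={b,h} A234={h} A235={h} A236={h} A245={e,h} A246={f,h} A256={a,h} A345={b,h} A346={b,h} A356={b,h} A456={b,h}
  A1234={h} A1235={h} A1236={h} A1245={h} A1246={h} A1256={h} A1345={b,h} A1346={b,h} A1356={b,h} A1456={b,h} A2345={h} A2346={h} A2356={h} A2456={h} A3456={b,h}
  A12345={h} A12346={h} A12356={h} A12456={h} A13456={b,h} A23456={h}
  A123456={h}
components per intersection:
  A1: {b,h} {c} {g}
  A2: {a,d,e,h} {f}
  A3: {b,h}
  A4: {b,h} {e} {f} {g}
  A5: {a,b,d,e,h} {g}
  A6: {a,b,h} {c} {f}
  A12: {h}
  A13: {b,h}
  A14: {b,h} {g}
  A15: {b,h} {g}
  A16: {b,h} {c}
  A23: {h}
  A24: {e} {f} {h}
  A25: {a,d,e,h}
  A26: {a,h} {f}
  A34: {b,h}
  A35: {b,h}
  A36: {b,h}
  A45: {b,h} {e} {g}
  A46: {b,h} {f}
  A56: {a,b,h}
  A123: {h}
  A124: {h}
  A125: {h}
  A126: {h}
  A134: {b,h}
  A135: {b,h}
  A136: {b,h}
  A145: {b,h} {g}
  A146: {b,h}
  A156: {b,h}
  A234: {h}
  A235: {h}
  A236: {h}
  A245: {e} {h}
  A246: {f} {h}
  A256: {a,h}
  A345: {b,h}
  A346: {b,h}
  A356: {b,h}
  A456: {b,h}
  A1234: {h}
  A1235: {h}
  A1236: {h}
  A1245: {h}
  A1246: {h}
  A1256: {h}
  A1345: {b,h}
  A1346: {b,h}
  A1356: {b,h}
  A1456: {b,h}
  A2345: {h}
  A2346: {h}
  A2356: {h}
  A2456: {h}
  A3456: {b,h}
  A12345: {h}
  A12346: {h}
  A12356: {h}
  A12456: {h}
  A13456: {b,h}
  A23456: {h}
  A123456: {h}
C dims 15,24,23,15; δ0: rk 11, SNF 1^11; δ1: rk 13, SNF 1^13; δ2: rk 10, SNF 1^10
degree 0: 15−11−0 = 4 → Ȟ^0 ≅ Z^4
degree 1: 24−13−11 = 0 → Ȟ^1 ≅ 0
degree 2: 23−10−13 = 0 → Ȟ^2 ≅ 0

Ȟ^0(U;F) ≅ Z^4, Ȟ^1(U;F) ≅ 0 and Ȟ^2(U;F) ≅ 0


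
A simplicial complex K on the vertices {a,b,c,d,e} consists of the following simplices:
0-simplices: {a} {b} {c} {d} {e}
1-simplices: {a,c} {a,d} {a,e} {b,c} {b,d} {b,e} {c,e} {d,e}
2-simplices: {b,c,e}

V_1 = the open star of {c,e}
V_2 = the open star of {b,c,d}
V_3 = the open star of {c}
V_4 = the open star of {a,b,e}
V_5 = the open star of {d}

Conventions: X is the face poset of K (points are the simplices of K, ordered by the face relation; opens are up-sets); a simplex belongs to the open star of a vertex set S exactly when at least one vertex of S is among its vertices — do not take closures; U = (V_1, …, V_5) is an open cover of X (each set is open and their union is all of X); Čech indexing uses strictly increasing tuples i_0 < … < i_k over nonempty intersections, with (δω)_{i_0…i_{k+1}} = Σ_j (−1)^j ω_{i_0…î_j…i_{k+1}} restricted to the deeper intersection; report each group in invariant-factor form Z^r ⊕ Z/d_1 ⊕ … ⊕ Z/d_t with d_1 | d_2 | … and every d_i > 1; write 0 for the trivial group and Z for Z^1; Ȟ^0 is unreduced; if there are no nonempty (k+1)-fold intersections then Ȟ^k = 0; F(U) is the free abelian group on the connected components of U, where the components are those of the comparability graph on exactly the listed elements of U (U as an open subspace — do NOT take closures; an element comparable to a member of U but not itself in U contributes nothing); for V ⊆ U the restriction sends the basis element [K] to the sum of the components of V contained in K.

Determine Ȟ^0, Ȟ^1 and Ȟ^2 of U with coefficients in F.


Ȟ^0(U;F) ≅ Z,  Ȟ^1(U;F) ≅ Z^3,  Ȟ^2(U;F) ≅ 0

nonempty intersections:
  V1={{c},{e},{a,c},{a,e},{b,c},{b,e},{c,e},{d,e},{b,c,e}} V2={{b},{c},{d},{a,c},{a,d},{b,c},{b,d},{b,e},{c,e},{d,e},{b,c,e}} V3={{c},{a,c},{b,c},{c,e},{b,c,e}} V4={{a},{b},{e},{a,c},{a,d},{a,e},{b,c},{b,d},{b,e},{c,e},{d,e},{b,c,e}} V5={{d},{a,d},{b,d},{d,e}}
  V12={{c},{a,c},{b,c},{b,e},{c,e},{d,e},{b,c,e}} V13={{c},{a,c},{b,c},{c,e},{b,c,e}} V14={{e},{a,c},{a,e},{b,c},{b,e},{c,e},{d,e},{b,c,e}} V15={{d,e}} V23={{c},{a,c},{b,c},{c,e},{b,c,e}} V24={{b},{a,c},{a,d},{b,c},{b,d},{b,e},{c,e},{d,e},{b,c,e}} V25={{d},{a,d},{b,d},{d,e}} V34={{a,c},{b,c},{c,e},{b,c,e}} V45={{a,d},{b,d},{d,e}}
  V123={{c},{a,c},{b,c},{c,e},{b,c,e}} V124={{a,c},{b,c},{b,e},{c,e},{d,e},{b,c,e}} V125={{d,e}} V134={{a,c},{b,c},{c,e},{b,c,e}} V145={{d,e}} V234={{a,c},{b,c},{c,e},{b,c,e}} V245={{a,d},{b,d},{d,e}}
  V1234={{a,c},{b,c},{c,e},{b,c,e}} V1245={{d,e}}
components per intersection:
  V1: {{c},{e},{a,c},{a,e},{b,c},{b,e},{c,e},{d,e},{b,c,e}}
  V2: {{b},{c},{d},{a,c},{a,d},{b,c},{b,d},{b,e},{c,e},{d,e},{b,c,e}}
  V3: {{c},{a,c},{b,c},{c,e},{b,c,e}}
  V4: {{a},{b},{e},{a,c},{a,d},{a,e},{b,c},{b,d},{b,e},{c,e},{d,e},{b,c,e}}
  V5: {{d},{a,d},{b,d},{d,e}}
  V12: {{c},{a,c},{b,c},{b,e},{c,e},{b,c,e}} {{d,e}}
  V13: {{c},{a,c},{b,c},{c,e},{b,c,e}}
  V14: {{e},{a,e},{b,c},{b,e},{c,e},{d,e},{b,c,e}} {{a,c}}
  V15: {{d,e}}
  V23: {{c},{a,c},{b,c},{c,e},{b,c,e}}
  V24: {{b},{b,c},{b,d},{b,e},{c,e},{b,c,e}} {{a,c}} {{a,d}} {{d,e}}
  V25: {{d},{a,d},{b,d},{d,e}}
  V34: {{a,c}} {{b,c},{c,e},{b,c,e}}
  V45: {{a,d}} {{b,d}} {{d,e}}
  V123: {{c},{a,c},{b,c},{c,e},{b,c,e}}
  V124: {{a,c}} {{b,c},{b,e},{c,e},{b,c,e}} {{d,e}}
  V125: {{d,e}}
  V134: {{a,c}} {{b,c},{c,e},{b,c,e}}
  V145: {{d,e}}
  V234: {{a,c}} {{b,c},{c,e},{b,c,e}}
  V245: {{a,d}} {{b,d}} {{d,e}}
  V1234: {{a,c}} {{b,c},{c,e},{b,c,e}}
  V1245: {{d,e}}
C dims 5,17,13,3; δ0: rk 4, SNF 1^4; δ1: rk 10, SNF 1^10; δ2: rk 3, SNF 1^3
Ȟ^0: (5−4)−0=1 ⇒ Z
Ȟ^1: (17−10)−4=3 ⇒ Z^3
Ȟ^2: (13−3)−10=0 ⇒ 0


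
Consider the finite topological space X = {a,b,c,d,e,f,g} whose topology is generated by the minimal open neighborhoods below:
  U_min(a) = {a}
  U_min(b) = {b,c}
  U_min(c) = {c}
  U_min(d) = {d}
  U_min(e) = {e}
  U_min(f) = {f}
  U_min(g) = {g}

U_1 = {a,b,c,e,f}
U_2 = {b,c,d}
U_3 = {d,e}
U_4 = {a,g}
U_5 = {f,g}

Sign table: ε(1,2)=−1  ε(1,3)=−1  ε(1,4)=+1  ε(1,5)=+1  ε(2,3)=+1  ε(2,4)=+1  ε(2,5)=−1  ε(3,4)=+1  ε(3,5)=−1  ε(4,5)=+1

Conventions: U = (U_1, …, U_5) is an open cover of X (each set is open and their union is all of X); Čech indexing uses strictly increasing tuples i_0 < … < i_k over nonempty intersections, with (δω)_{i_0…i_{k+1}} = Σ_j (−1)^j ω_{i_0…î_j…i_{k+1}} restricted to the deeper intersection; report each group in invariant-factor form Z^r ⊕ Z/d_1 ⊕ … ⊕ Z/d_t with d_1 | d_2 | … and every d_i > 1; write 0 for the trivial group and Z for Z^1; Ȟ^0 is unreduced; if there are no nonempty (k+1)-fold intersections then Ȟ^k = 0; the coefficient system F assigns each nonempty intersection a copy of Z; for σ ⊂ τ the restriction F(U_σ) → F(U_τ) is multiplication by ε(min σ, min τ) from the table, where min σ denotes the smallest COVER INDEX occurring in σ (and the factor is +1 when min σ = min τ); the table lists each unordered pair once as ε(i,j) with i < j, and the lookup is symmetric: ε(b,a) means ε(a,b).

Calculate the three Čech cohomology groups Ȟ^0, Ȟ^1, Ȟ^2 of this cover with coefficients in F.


nerve of the cover:
  U12={b,c} U13={e} U14={a} U15={f} U23={d} U45={g}
C dims 5,6; δ0: rk 4, SNF 1^4
Ȟ^0 = (5 − 4) − 0 = 1, so Ȟ^0 ≅ Z
Ȟ^1 = (6 − 0) − 4 = 2, so Ȟ^1 ≅ Z^2
Ȟ^2 = (0 − 0) − 0 = 0, so Ȟ^2 ≅ 0

Ȟ^0 = Z; Ȟ^1 = Z^2; Ȟ^2 = 0


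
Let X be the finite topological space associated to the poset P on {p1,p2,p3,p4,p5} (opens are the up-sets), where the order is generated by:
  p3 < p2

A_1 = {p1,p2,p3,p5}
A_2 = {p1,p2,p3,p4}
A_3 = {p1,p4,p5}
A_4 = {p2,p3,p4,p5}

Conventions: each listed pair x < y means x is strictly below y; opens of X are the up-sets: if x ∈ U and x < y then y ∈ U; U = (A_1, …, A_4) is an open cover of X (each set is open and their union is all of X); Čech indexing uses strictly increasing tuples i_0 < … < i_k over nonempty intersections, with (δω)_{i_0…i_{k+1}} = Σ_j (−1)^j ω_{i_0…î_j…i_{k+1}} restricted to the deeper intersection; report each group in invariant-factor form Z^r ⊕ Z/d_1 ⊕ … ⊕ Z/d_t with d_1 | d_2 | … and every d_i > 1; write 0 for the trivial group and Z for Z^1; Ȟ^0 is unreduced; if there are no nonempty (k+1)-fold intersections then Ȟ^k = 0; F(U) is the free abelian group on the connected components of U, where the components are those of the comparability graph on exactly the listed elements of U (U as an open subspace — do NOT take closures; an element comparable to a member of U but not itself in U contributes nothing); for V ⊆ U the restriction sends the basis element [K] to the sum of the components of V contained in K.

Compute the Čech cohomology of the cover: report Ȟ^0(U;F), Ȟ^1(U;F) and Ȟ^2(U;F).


Ȟ^0 ≅ Z^4, Ȟ^1 ≅ 0 and Ȟ^2 ≅ 0

nerve of the cover:
  A12={p1,p2,p3} A13={p1,p5} A14={p2,p3,p5} A23={p1,p4} A24={p2,p3,p4} A34={p4,p5}
  A123={p1} A124={p2,p3} A134={p5} A234={p4}
components per intersection:
  A1: {p1} {p2,p3} {p5}
  A2: {p1} {p2,p3} {p4}
  A3: {p1} {p4} {p5}
  A4: {p2,p3} {p4} {p5}
  A12: {p1} {p2,p3}
  A13: {p1} {p5}
  A14: {p2,p3} {p5}
  A23: {p1} {p4}
  A24: {p2,p3} {p4}
  A34: {p4} {p5}
  A123: {p1}
  A124: {p2,p3}
  A134: {p5}
  A234: {p4}
C dims 12,12,4; δ0: rk 8, SNF 1^8; δ1: rk 4, SNF 1^4
Ȟ^0 = (12 − 8) − 0 = 4, so Ȟ^0 ≅ Z^4
Ȟ^1 = (12 − 4) − 8 = 0, so Ȟ^1 ≅ 0
Ȟ^2 = (4 − 0) − 4 = 0, so Ȟ^2 ≅ 0


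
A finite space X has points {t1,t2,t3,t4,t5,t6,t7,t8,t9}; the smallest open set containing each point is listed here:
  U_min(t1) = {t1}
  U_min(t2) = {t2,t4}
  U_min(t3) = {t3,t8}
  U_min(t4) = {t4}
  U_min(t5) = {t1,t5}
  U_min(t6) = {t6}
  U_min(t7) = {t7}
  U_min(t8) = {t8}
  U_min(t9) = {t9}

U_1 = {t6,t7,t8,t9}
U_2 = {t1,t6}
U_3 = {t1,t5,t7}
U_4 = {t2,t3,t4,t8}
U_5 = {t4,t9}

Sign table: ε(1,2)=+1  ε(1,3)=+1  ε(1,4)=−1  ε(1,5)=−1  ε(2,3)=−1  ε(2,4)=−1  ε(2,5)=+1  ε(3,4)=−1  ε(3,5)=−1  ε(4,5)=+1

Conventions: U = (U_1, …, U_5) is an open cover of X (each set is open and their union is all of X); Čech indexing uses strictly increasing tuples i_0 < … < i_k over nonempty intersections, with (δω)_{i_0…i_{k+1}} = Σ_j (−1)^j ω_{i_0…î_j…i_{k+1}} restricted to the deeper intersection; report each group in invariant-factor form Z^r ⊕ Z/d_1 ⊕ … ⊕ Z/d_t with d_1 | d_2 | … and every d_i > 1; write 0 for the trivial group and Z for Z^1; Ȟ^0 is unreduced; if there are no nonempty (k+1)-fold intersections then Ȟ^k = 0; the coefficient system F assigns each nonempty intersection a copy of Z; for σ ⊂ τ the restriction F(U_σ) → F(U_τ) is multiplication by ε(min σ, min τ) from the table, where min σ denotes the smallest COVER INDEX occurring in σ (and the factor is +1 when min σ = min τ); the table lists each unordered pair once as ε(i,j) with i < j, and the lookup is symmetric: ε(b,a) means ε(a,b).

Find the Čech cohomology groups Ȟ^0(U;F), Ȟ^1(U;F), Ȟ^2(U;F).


Ȟ^0 ≅ 0,  Ȟ^1 ≅ Z ⊕ Z/2,  Ȟ^2 ≅ 0

nonempty intersections:
  U12={t6} U13={t7} U14={t8} U15={t9} U23={t1} U45={t4}
C dims 5,6; δ0: rk 5, SNF 1^4·2
Ȟ^0: (5−5)−0=0 ⇒ 0
Ȟ^1: (6−0)−5=1 plus torsion [2] ⇒ Z ⊕ Z/2
Ȟ^2: (0−0)−0=0 ⇒ 0


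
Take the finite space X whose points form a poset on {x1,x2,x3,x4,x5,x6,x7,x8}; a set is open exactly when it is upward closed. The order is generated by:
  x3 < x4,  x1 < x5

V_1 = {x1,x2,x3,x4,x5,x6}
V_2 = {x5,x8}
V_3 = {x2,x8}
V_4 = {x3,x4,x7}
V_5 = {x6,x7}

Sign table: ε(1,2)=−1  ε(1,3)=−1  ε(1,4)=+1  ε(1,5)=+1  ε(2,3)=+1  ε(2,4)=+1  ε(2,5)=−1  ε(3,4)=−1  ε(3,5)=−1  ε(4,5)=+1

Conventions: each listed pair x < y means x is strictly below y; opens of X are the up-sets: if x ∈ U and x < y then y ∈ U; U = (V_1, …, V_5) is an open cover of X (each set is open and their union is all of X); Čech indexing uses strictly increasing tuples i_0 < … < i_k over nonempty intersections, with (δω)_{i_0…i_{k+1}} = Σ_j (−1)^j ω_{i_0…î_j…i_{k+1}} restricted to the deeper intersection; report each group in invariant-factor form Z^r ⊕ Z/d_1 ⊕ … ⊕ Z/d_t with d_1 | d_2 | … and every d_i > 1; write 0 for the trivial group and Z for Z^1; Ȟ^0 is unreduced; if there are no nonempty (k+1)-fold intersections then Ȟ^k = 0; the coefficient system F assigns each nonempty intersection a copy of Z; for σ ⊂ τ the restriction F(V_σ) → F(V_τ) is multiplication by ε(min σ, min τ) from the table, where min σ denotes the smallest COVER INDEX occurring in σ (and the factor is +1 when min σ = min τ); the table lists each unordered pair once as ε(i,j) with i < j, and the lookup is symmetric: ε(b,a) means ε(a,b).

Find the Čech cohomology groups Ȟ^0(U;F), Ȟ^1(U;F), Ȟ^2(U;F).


nonempty intersections:
  V12={x5} V13={x2} V14={x3,x4} V15={x6} V23={x8} V45={x7}
C dims 5,6; δ0: rk 4, SNF 1^4
Ȟ^0: (5−4)−0=1 ⇒ Z
Ȟ^1: (6−0)−4=2 ⇒ Z^2
Ȟ^2: (0−0)−0=0 ⇒ 0

Ȟ^0(U;F) ≅ Z,  Ȟ^1(U;F) ≅ Z^2,  Ȟ^2(U;F) ≅ 0


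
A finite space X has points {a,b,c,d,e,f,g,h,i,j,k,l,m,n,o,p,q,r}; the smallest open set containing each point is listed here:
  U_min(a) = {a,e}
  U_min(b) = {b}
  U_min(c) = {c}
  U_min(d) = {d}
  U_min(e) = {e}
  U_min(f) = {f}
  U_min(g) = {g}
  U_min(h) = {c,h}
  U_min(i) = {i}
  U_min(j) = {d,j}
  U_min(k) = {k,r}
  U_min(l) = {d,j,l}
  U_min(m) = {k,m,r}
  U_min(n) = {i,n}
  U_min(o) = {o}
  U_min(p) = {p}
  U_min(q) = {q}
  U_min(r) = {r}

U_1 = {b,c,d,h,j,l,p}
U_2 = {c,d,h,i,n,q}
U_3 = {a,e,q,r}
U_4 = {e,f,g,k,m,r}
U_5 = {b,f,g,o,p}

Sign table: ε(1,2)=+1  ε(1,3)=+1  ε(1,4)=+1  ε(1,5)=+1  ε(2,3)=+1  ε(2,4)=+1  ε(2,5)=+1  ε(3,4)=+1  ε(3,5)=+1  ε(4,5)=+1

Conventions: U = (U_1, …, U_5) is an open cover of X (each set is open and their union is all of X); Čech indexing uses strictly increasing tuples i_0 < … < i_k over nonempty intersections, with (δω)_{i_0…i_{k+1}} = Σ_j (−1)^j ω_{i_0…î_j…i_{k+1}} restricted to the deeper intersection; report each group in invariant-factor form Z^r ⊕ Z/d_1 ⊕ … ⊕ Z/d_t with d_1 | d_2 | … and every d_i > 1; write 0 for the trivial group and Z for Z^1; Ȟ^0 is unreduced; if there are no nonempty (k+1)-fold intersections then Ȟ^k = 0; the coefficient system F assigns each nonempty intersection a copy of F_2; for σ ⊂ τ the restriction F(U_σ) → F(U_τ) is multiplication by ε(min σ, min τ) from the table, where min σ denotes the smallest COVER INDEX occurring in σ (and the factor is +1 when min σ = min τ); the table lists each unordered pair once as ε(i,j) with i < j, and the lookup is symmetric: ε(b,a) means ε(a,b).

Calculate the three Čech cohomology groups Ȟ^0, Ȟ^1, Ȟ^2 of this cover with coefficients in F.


nonempty intersections:
  U12={c,d,h} U15={b,p} U23={q} U34={e,r} U45={f,g}
C dims 5,5; δ0: rk_F2 4
Ȟ^0: (5−4)−0=1 ⇒ Z/2
Ȟ^1: (5−0)−4=1 ⇒ Z/2
Ȟ^2: (0−0)−0=0 ⇒ 0

Ȟ^0(U;F) ≅ Z/2, Ȟ^1(U;F) ≅ Z/2 and Ȟ^2(U;F) ≅ 0


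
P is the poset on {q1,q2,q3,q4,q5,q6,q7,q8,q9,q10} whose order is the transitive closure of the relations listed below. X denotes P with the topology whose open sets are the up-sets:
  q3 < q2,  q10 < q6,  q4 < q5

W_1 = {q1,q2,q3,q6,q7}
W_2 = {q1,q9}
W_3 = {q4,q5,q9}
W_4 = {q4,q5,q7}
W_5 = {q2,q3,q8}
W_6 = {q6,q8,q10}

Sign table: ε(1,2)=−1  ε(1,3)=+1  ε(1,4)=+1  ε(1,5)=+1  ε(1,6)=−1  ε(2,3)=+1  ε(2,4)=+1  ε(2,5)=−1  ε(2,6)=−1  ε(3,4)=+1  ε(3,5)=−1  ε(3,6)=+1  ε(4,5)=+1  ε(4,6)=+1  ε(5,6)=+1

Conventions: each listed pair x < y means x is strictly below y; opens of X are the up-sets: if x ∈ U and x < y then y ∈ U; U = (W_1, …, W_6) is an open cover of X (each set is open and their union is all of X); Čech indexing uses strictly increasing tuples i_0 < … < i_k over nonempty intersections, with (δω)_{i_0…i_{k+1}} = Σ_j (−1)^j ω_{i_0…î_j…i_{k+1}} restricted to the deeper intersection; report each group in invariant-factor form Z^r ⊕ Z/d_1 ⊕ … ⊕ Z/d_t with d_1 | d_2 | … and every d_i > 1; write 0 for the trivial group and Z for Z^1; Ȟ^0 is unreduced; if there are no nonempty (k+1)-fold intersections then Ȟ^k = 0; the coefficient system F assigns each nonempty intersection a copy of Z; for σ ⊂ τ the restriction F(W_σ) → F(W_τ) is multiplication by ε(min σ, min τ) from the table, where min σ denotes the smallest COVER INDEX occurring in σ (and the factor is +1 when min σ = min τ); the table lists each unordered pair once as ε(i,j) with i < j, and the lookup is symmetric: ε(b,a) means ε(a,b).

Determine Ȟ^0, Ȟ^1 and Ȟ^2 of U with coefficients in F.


nonempty intersections:
  W12={q1} W14={q7} W15={q2,q3} W16={q6} W23={q9} W34={q4,q5} W56={q8}
C dims 6,7; δ0: rk 6, SNF 1^5·2
Ȟ^0: (6−6)−0=0 ⇒ 0
Ȟ^1: (7−0)−6=1 plus torsion [2] ⇒ Z ⊕ Z/2
Ȟ^2: (0−0)−0=0 ⇒ 0

Ȟ^0 ≅ 0, Ȟ^1 ≅ Z ⊕ Z/2 and Ȟ^2 ≅ 0


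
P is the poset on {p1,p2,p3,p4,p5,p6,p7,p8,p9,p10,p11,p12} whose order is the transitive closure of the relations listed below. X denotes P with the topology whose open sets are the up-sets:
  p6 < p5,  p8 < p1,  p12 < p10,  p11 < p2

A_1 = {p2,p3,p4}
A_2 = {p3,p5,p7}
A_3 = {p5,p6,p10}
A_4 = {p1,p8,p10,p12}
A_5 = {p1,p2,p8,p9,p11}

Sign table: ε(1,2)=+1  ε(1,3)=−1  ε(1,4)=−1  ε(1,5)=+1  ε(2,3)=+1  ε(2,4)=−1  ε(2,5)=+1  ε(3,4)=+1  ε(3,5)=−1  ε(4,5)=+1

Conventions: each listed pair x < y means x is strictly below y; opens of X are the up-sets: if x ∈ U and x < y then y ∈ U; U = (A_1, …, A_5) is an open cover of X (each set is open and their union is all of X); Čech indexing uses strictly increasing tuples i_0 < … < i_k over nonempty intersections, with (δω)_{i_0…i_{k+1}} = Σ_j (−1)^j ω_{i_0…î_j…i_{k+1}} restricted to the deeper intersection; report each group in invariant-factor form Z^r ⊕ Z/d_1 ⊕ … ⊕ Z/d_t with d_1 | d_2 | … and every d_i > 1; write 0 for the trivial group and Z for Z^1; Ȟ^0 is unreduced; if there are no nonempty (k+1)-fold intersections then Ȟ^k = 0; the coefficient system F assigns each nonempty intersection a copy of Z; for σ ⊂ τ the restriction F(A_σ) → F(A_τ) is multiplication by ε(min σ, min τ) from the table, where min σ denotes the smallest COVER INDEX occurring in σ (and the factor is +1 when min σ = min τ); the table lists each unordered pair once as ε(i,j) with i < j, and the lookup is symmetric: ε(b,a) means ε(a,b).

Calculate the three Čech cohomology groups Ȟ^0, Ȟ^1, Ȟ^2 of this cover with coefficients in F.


nerve of the cover:
  A12={p3} A15={p2} A23={p5} A34={p10} A45={p1,p8}
C dims 5,5; δ0: rk 4, SNF 1^4
Ȟ^0 = (5 − 4) − 0 = 1, so Ȟ^0 ≅ Z
Ȟ^1 = (5 − 0) − 4 = 1, so Ȟ^1 ≅ Z
Ȟ^2 = (0 − 0) − 0 = 0, so Ȟ^2 ≅ 0

Ȟ^0(U;F) ≅ Z; Ȟ^1(U;F) ≅ Z; Ȟ^2(U;F) ≅ 0


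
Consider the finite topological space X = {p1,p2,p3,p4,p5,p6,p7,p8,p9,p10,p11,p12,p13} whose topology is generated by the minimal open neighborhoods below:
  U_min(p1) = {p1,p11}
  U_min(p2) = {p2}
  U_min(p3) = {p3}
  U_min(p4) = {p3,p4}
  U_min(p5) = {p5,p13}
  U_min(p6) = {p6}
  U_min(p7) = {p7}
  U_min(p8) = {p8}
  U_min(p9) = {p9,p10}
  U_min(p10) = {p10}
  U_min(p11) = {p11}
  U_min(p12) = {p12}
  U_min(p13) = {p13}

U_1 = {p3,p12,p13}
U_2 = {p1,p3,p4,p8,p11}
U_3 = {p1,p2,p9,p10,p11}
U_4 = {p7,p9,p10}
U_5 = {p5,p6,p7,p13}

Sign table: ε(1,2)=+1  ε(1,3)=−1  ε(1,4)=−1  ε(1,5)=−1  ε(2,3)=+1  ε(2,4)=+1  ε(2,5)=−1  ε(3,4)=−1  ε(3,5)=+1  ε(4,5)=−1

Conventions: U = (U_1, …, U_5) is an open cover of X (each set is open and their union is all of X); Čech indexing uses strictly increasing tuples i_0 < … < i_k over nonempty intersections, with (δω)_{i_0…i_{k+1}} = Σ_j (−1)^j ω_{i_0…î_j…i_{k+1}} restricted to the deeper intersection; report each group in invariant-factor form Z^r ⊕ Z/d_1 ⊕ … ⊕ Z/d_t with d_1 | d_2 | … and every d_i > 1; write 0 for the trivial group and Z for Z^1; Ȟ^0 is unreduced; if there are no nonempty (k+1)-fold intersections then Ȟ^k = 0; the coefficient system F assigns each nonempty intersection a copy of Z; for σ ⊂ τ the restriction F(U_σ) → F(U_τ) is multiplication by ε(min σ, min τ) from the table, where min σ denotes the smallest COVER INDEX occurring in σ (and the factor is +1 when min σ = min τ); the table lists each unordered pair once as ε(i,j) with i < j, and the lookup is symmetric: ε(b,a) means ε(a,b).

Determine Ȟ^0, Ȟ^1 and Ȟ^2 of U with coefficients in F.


cover nerve:
  U12={p3} U15={p13} U23={p1,p11} U34={p9,p10} U45={p7}
C dims 5,5; δ0: rk 5, SNF 1^4·2
Ȟ^0: (5−5)−0=0 ⇒ 0
Ȟ^1: (5−0)−5=0 plus torsion [2] ⇒ Z/2
Ȟ^2: (0−0)−0=0 ⇒ 0

Ȟ^0(U;F) ≅ 0,  Ȟ^1(U;F) ≅ Z/2,  Ȟ^2(U;F) ≅ 0


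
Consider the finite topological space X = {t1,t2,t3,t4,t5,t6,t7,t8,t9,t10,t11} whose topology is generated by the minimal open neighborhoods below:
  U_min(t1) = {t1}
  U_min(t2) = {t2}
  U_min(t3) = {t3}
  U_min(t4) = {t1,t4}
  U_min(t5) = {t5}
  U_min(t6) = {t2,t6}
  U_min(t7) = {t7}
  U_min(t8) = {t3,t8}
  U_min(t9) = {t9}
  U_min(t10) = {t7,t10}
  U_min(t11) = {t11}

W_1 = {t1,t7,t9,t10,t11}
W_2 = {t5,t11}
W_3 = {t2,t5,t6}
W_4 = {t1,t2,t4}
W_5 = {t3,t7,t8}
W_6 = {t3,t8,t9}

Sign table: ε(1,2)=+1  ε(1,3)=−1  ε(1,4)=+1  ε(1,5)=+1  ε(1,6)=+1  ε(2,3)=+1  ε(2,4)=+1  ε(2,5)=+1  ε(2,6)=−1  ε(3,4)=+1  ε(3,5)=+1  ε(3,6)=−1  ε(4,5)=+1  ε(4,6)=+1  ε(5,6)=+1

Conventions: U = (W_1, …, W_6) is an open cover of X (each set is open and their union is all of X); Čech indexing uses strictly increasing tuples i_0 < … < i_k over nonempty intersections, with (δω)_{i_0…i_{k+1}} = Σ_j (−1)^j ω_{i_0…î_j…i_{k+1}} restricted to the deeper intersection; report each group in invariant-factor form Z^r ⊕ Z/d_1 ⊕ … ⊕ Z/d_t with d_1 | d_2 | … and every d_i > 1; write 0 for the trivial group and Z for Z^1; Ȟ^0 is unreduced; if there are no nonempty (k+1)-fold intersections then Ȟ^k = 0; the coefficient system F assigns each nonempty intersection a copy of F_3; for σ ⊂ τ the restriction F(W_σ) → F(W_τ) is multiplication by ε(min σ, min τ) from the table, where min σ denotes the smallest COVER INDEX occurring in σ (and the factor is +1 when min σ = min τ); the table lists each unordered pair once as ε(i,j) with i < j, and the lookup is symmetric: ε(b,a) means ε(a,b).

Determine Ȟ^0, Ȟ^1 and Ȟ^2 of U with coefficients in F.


nonempty overlaps:
  W12={t11} W14={t1} W15={t7} W16={t9} W23={t5} W34={t2} W56={t3,t8}
C dims 6,7; δ0: rk_F3 5
degree 0: 6−5−0 = 1 → Ȟ^0 ≅ Z/3
degree 1: 7−0−5 = 2 → Ȟ^1 ≅ Z/3 ⊕ Z/3
degree 2: 0−0−0 = 0 → Ȟ^2 ≅ 0

Ȟ^0 ≅ Z/3, Ȟ^1 ≅ Z/3 ⊕ Z/3, Ȟ^2 ≅ 0


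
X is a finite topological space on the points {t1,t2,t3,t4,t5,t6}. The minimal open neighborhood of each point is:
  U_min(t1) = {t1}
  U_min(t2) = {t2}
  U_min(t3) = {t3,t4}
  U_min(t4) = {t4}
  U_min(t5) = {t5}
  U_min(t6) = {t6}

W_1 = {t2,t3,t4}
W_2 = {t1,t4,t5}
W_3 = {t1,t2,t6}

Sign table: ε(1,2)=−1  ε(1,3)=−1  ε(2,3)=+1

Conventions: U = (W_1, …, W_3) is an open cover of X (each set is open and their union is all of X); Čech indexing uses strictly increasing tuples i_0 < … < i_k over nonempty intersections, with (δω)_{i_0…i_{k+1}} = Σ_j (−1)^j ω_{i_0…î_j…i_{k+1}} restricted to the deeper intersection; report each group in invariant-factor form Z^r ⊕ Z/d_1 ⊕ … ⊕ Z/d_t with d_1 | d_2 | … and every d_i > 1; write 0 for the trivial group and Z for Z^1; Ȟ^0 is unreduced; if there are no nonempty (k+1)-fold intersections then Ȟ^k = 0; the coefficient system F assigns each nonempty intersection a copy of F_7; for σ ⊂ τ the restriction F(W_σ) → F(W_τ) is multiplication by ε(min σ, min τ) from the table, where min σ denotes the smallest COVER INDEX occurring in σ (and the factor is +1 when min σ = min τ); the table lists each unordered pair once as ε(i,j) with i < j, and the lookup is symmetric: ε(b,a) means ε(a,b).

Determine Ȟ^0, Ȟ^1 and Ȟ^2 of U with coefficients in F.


nerve simplices:
  W12={t4} W13={t2} W23={t1}
C dims 3,3; δ0: rk_F7 2
degree 0: 3−2−0 = 1 → Ȟ^0 ≅ Z/7
degree 1: 3−0−2 = 1 → Ȟ^1 ≅ Z/7
degree 2: 0−0−0 = 0 → Ȟ^2 ≅ 0

Ȟ^0 = Z/7, Ȟ^1 = Z/7 and Ȟ^2 = 0


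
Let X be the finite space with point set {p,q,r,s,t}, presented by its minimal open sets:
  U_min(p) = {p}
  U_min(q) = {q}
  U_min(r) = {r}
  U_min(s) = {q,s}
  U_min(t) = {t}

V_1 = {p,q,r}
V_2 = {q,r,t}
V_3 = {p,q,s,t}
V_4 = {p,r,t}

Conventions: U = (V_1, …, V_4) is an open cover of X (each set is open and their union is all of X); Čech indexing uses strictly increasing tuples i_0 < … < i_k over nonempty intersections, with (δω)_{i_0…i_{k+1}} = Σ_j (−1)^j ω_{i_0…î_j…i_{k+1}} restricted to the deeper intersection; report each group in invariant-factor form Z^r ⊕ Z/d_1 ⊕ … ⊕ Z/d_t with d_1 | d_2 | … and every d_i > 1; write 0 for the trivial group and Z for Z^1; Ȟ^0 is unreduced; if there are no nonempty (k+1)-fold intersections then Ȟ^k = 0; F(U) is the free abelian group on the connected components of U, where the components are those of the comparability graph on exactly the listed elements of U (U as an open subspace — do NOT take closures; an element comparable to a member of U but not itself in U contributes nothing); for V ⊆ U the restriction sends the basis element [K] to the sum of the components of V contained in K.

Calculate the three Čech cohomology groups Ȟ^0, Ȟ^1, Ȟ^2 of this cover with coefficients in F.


nerve of the cover:
  V12={q,r} V13={p,q} V14={p,r} V23={q,t} V24={r,t} V34={p,t}
  V123={q} V124={r} V134={p} V234={t}
components per intersection:
  V1: {p} {q} {r}
  V2: {q} {r} {t}
  V3: {p} {q,s} {t}
  V4: {p} {r} {t}
  V12: {q} {r}
  V13: {p} {q}
  V14: {p} {r}
  V23: {q} {t}
  V24: {r} {t}
  V34: {p} {t}
  V123: {q}
  V124: {r}
  V134: {p}
  V234: {t}
C dims 12,12,4; δ0: rk 8, SNF 1^8; δ1: rk 4, SNF 1^4
Ȟ^0 = (12 − 8) − 0 = 4, so Ȟ^0 ≅ Z^4
Ȟ^1 = (12 − 4) − 8 = 0, so Ȟ^1 ≅ 0
Ȟ^2 = (4 − 0) − 4 = 0, so Ȟ^2 ≅ 0

Ȟ^0 ≅ Z^4, Ȟ^1 ≅ 0, Ȟ^2 ≅ 0


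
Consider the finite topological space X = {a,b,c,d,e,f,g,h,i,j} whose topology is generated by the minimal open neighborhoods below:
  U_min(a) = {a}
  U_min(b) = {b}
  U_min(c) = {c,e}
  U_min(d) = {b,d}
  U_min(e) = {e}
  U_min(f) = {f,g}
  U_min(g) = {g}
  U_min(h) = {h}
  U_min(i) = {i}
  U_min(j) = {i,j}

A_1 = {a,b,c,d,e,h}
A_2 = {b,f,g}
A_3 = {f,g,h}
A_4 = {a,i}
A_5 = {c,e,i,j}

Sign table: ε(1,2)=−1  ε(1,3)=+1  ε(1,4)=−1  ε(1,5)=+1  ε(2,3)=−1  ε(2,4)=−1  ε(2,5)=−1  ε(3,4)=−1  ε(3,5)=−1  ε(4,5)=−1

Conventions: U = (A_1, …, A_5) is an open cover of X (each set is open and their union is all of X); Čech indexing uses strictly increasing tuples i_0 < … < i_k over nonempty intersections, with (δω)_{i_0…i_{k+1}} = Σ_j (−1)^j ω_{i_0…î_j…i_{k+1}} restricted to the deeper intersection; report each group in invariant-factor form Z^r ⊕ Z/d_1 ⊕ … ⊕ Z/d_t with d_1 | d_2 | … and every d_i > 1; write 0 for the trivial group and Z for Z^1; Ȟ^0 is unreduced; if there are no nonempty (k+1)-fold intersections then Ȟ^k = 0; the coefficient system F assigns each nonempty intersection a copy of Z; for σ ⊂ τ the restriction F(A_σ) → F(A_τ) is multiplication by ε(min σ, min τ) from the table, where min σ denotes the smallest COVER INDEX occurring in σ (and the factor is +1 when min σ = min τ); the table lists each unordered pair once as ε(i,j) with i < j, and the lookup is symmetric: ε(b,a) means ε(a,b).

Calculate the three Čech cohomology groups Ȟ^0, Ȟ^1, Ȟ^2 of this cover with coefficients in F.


Ȟ^0 = Z; Ȟ^1 = Z^2; Ȟ^2 = 0

cover nerve:
  A12={b} A13={h} A14={a} A15={c,e} A23={f,g} A45={i}
C dims 5,6; δ0: rk 4, SNF 1^4
Ȟ^0: (5−4)−0=1 ⇒ Z
Ȟ^1: (6−0)−4=2 ⇒ Z^2
Ȟ^2: (0−0)−0=0 ⇒ 0


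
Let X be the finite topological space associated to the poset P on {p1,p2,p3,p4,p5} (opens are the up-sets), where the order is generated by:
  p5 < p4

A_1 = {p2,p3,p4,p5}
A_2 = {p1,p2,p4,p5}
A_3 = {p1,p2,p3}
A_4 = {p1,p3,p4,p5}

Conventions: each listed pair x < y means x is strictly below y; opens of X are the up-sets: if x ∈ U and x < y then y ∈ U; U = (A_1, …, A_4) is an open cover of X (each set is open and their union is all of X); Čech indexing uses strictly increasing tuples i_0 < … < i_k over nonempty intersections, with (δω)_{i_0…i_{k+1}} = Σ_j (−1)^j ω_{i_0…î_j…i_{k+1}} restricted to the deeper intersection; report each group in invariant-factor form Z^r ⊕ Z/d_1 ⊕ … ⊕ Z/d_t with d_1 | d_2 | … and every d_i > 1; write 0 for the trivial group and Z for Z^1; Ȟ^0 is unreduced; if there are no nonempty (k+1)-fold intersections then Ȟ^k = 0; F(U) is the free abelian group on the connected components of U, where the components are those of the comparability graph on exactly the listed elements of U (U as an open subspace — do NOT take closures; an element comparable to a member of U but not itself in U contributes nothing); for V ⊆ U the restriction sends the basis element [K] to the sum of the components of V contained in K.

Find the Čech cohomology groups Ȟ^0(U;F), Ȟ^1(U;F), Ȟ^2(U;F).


cover nerve:
  A12={p2,p4,p5} A13={p2,p3} A14={p3,p4,p5} A23={p1,p2} A24={p1,p4,p5} A34={p1,p3}
  A123={p2} A124={p4,p5} A134={p3} A234={p1}
components per intersection:
  A1: {p2} {p3} {p4,p5}
  A2: {p1} {p2} {p4,p5}
  A3: {p1} {p2} {p3}
  A4: {p1} {p3} {p4,p5}
  A12: {p2} {p4,p5}
  A13: {p2} {p3}
  A14: {p3} {p4,p5}
  A23: {p1} {p2}
  A24: {p1} {p4,p5}
  A34: {p1} {p3}
  A123: {p2}
  A124: {p4,p5}
  A134: {p3}
  A234: {p1}
C dims 12,12,4; δ0: rk 8, SNF 1^8; δ1: rk 4, SNF 1^4
Ȟ^0: (12−8)−0=4 ⇒ Z^4
Ȟ^1: (12−4)−8=0 ⇒ 0
Ȟ^2: (4−0)−4=0 ⇒ 0

Ȟ^0 ≅ Z^4, Ȟ^1 ≅ 0 and Ȟ^2 ≅ 0


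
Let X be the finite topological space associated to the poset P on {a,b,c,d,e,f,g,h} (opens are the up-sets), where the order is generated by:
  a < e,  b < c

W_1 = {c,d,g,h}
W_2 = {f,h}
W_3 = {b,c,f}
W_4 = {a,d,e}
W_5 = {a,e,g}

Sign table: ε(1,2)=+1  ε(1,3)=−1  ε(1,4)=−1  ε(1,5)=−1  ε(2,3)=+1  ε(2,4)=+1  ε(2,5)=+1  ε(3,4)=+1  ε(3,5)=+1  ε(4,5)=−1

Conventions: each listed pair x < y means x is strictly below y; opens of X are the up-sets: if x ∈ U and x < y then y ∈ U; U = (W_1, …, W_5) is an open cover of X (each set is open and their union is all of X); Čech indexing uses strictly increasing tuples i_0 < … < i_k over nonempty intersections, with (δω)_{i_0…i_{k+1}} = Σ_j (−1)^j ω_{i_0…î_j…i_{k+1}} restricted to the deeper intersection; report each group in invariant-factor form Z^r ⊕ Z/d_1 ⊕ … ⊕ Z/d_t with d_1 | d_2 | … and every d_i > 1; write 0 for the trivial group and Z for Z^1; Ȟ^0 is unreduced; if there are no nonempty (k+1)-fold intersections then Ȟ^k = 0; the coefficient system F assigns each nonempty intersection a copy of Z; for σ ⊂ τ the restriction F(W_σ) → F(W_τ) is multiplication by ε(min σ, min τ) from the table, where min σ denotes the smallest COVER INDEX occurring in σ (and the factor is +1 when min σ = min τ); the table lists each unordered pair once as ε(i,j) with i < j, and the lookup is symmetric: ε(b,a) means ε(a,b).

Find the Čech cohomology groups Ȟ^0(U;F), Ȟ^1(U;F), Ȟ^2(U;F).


Ȟ^0 = 0; Ȟ^1 = Z ⊕ Z/2; Ȟ^2 = 0

intersection data:
  W12={h} W13={c} W14={d} W15={g} W23={f} W45={a,e}
C dims 5,6; δ0: rk 5, SNF 1^4·2
Ȟ^0 = (5 − 5) − 0 = 0, so Ȟ^0 ≅ 0
Ȟ^1 = (6 − 0) − 5 = 1 plus torsion [2], so Ȟ^1 ≅ Z ⊕ Z/2
Ȟ^2 = (0 − 0) − 0 = 0, so Ȟ^2 ≅ 0


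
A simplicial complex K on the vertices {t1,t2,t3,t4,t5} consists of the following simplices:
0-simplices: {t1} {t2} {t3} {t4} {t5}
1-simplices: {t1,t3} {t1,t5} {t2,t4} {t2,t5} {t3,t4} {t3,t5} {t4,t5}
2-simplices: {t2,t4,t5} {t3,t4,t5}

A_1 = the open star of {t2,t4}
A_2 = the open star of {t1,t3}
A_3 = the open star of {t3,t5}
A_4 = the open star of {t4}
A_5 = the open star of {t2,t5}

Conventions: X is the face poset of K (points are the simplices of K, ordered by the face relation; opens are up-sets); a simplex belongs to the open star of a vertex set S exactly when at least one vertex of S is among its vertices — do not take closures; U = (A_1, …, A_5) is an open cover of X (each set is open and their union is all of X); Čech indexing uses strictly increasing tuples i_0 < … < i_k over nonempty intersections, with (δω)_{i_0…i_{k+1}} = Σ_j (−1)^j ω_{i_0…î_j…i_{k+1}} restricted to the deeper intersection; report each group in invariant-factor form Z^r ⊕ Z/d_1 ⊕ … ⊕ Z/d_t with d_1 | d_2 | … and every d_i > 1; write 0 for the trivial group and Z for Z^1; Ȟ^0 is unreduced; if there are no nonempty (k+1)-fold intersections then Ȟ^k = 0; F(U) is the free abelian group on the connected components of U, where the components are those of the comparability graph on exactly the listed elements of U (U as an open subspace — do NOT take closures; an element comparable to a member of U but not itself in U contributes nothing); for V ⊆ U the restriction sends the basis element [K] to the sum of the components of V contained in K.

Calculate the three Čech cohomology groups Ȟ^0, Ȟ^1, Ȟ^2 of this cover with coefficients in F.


cover nerve:
  A1={{t2},{t4},{t2,t4},{t2,t5},{t3,t4},{t4,t5},{t2,t4,t5},{t3,t4,t5}} A2={{t1},{t3},{t1,t3},{t1,t5},{t3,t4},{t3,t5},{t3,t4,t5}} A3={{t3},{t5},{t1,t3},{t1,t5},{t2,t5},{t3,t4},{t3,t5},{t4,t5},{t2,t4,t5},{t3,t4,t5}} A4={{t4},{t2,t4},{t3,t4},{t4,t5},{t2,t4,t5},{t3,t4,t5}} A5={{t2},{t5},{t1,t5},{t2,t4},{t2,t5},{t3,t5},{t4,t5},{t2,t4,t5},{t3,t4,t5}}
  A12={{t3,t4},{t3,t4,t5}} A13={{t2,t5},{t3,t4},{t4,t5},{t2,t4,t5},{t3,t4,t5}} A14={{t4},{t2,t4},{t3,t4},{t4,t5},{t2,t4,t5},{t3,t4,t5}} A15={{t2},{t2,t4},{t2,t5},{t4,t5},{t2,t4,t5},{t3,t4,t5}} A23={{t3},{t1,t3},{t1,t5},{t3,t4},{t3,t5},{t3,t4,t5}} A24={{t3,t4},{t3,t4,t5}} A25={{t1,t5},{t3,t5},{t3,t4,t5}} A34={{t3,t4},{t4,t5},{t2,t4,t5},{t3,t4,t5}} A35={{t5},{t1,t5},{t2,t5},{t3,t5},{t4,t5},{t2,t4,t5},{t3,t4,t5}} A45={{t2,t4},{t4,t5},{t2,t4,t5},{t3,t4,t5}}
  A123={{t3,t4},{t3,t4,t5}} A124={{t3,t4},{t3,t4,t5}} A125={{t3,t4,t5}} A134={{t3,t4},{t4,t5},{t2,t4,t5},{t3,t4,t5}} A135={{t2,t5},{t4,t5},{t2,t4,t5},{t3,t4,t5}} A145={{t2,t4},{t4,t5},{t2,t4,t5},{t3,t4,t5}} A234={{t3,t4},{t3,t4,t5}} A235={{t1,t5},{t3,t5},{t3,t4,t5}} A245={{t3,t4,t5}} A345={{t4,t5},{t2,t4,t5},{t3,t4,t5}}
  A1234={{t3,t4},{t3,t4,t5}} A1235={{t3,t4,t5}} A1245={{t3,t4,t5}} A1345={{t4,t5},{t2,t4,t5},{t3,t4,t5}} A2345={{t3,t4,t5}}
  A12345={{t3,t4,t5}}
components per intersection:
  A1: {{t2},{t4},{t2,t4},{t2,t5},{t3,t4},{t4,t5},{t2,t4,t5},{t3,t4,t5}}
  A2: {{t1},{t3},{t1,t3},{t1,t5},{t3,t4},{t3,t5},{t3,t4,t5}}
  A3: {{t3},{t5},{t1,t3},{t1,t5},{t2,t5},{t3,t4},{t3,t5},{t4,t5},{t2,t4,t5},{t3,t4,t5}}
  A4: {{t4},{t2,t4},{t3,t4},{t4,t5},{t2,t4,t5},{t3,t4,t5}}
  A5: {{t2},{t5},{t1,t5},{t2,t4},{t2,t5},{t3,t5},{t4,t5},{t2,t4,t5},{t3,t4,t5}}
  A12: {{t3,t4},{t3,t4,t5}}
  A13: {{t2,t5},{t3,t4},{t4,t5},{t2,t4,t5},{t3,t4,t5}}
  A14: {{t4},{t2,t4},{t3,t4},{t4,t5},{t2,t4,t5},{t3,t4,t5}}
  A15: {{t2},{t2,t4},{t2,t5},{t4,t5},{t2,t4,t5},{t3,t4,t5}}
  A23: {{t3},{t1,t3},{t3,t4},{t3,t5},{t3,t4,t5}} {{t1,t5}}
  A24: {{t3,t4},{t3,t4,t5}}
  A25: {{t1,t5}} {{t3,t5},{t3,t4,t5}}
  A34: {{t3,t4},{t4,t5},{t2,t4,t5},{t3,t4,t5}}
  A35: {{t5},{t1,t5},{t2,t5},{t3,t5},{t4,t5},{t2,t4,t5},{t3,t4,t5}}
  A45: {{t2,t4},{t4,t5},{t2,t4,t5},{t3,t4,t5}}
  A123: {{t3,t4},{t3,t4,t5}}
  A124: {{t3,t4},{t3,t4,t5}}
  A125: {{t3,t4,t5}}
  A134: {{t3,t4},{t4,t5},{t2,t4,t5},{t3,t4,t5}}
  A135: {{t2,t5},{t4,t5},{t2,t4,t5},{t3,t4,t5}}
  A145: {{t2,t4},{t4,t5},{t2,t4,t5},{t3,t4,t5}}
  A234: {{t3,t4},{t3,t4,t5}}
  A235: {{t1,t5}} {{t3,t5},{t3,t4,t5}}
  A245: {{t3,t4,t5}}
  A345: {{t4,t5},{t2,t4,t5},{t3,t4,t5}}
  A1234: {{t3,t4},{t3,t4,t5}}
  A1235: {{t3,t4,t5}}
  A1245: {{t3,t4,t5}}
  A1345: {{t4,t5},{t2,t4,t5},{t3,t4,t5}}
  A2345: {{t3,t4,t5}}
  A12345: {{t3,t4,t5}}
C dims 5,12,11,5; δ0: rk 4, SNF 1^4; δ1: rk 7, SNF 1^7; δ2: rk 4, SNF 1^4
Ȟ^0: (5−4)−0=1 ⇒ Z
Ȟ^1: (12−7)−4=1 ⇒ Z
Ȟ^2: (11−4)−7=0 ⇒ 0

Ȟ^0(U;F) ≅ Z,  Ȟ^1(U;F) ≅ Z,  Ȟ^2(U;F) ≅ 0


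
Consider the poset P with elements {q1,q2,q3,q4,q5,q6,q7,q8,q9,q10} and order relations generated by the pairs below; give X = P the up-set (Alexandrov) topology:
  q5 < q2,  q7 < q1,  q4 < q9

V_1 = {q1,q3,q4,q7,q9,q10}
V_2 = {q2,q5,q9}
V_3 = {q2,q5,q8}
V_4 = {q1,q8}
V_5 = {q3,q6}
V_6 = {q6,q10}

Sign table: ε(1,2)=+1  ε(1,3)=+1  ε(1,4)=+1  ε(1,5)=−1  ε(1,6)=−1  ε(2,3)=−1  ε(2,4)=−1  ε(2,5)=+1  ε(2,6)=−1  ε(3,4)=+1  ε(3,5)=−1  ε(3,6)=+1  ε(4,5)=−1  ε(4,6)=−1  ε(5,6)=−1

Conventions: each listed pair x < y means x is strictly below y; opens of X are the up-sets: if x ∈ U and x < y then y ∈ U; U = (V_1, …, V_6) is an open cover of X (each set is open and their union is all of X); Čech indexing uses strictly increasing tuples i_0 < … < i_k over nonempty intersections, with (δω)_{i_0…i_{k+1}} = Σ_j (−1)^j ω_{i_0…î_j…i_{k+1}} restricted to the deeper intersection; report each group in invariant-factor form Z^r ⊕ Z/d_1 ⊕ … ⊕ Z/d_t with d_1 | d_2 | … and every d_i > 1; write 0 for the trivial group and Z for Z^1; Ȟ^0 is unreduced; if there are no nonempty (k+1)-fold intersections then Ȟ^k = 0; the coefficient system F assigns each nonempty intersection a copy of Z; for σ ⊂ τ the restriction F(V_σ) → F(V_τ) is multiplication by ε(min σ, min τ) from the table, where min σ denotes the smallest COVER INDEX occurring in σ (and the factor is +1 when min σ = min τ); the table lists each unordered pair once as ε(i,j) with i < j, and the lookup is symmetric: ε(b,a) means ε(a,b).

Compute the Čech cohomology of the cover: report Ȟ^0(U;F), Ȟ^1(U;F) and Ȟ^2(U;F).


intersection data:
  V12={q9} V14={q1} V15={q3} V16={q10} V23={q2,q5} V34={q8} V56={q6}
C dims 6,7; δ0: rk 6, SNF 1^5·2
Ȟ^0 = (6 − 6) − 0 = 0, so Ȟ^0 ≅ 0
Ȟ^1 = (7 − 0) − 6 = 1 plus torsion [2], so Ȟ^1 ≅ Z ⊕ Z/2
Ȟ^2 = (0 − 0) − 0 = 0, so Ȟ^2 ≅ 0

Ȟ^0 ≅ 0,  Ȟ^1 ≅ Z ⊕ Z/2,  Ȟ^2 ≅ 0


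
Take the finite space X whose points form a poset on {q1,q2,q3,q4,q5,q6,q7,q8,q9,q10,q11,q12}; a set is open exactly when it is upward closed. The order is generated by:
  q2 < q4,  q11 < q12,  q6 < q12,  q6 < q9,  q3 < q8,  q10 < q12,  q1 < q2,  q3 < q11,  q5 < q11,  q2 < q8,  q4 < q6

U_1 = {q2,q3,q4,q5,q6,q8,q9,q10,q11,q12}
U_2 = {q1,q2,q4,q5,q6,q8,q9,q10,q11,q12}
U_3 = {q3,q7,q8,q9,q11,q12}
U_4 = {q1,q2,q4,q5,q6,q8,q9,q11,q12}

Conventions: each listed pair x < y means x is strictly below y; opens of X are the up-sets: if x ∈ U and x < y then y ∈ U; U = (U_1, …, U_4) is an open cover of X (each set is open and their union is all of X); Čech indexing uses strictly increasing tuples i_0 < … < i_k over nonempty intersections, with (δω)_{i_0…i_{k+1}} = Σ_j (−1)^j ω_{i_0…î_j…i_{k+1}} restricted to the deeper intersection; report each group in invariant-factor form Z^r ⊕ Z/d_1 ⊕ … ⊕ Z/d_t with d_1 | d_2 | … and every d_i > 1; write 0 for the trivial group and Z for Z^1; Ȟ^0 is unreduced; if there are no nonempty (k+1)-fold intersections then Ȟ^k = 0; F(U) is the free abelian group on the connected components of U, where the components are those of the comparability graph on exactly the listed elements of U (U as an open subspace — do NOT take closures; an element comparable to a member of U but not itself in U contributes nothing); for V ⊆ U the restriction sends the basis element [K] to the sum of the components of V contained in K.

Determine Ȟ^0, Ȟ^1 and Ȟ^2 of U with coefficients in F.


cover nerve:
  U12={q2,q4,q5,q6,q8,q9,q10,q11,q12} U13={q3,q8,q9,q11,q12} U14={q2,q4,q5,q6,q8,q9,q11,q12} U23={q8,q9,q11,q12} U24={q1,q2,q4,q5,q6,q8,q9,q11,q12} U34={q8,q9,q11,q12}
  U123={q8,q9,q11,q12} U124={q2,q4,q5,q6,q8,q9,q11,q12} U134={q8,q9,q11,q12} U234={q8,q9,q11,q12}
  U1234={q8,q9,q11,q12}
components per intersection:
  U1: {q2,q3,q4,q5,q6,q8,q9,q10,q11,q12}
  U2: {q1,q2,q4,q5,q6,q8,q9,q10,q11,q12}
  U3: {q3,q8,q11,q12} {q7} {q9}
  U4: {q1,q2,q4,q5,q6,q8,q9,q11,q12}
  U12: {q2,q4,q5,q6,q8,q9,q10,q11,q12}
  U13: {q3,q8,q11,q12} {q9}
  U14: {q2,q4,q5,q6,q8,q9,q11,q12}
  U23: {q8} {q9} {q11,q12}
  U24: {q1,q2,q4,q5,q6,q8,q9,q11,q12}
  U34: {q8} {q9} {q11,q12}
  U123: {q8} {q9} {q11,q12}
  U124: {q2,q4,q5,q6,q8,q9,q11,q12}
  U134: {q8} {q9} {q11,q12}
  U234: {q8} {q9} {q11,q12}
  U1234: {q8} {q9} {q11,q12}
C dims 6,11,10,3; δ0: rk 4, SNF 1^4; δ1: rk 7, SNF 1^7; δ2: rk 3, SNF 1^3
Ȟ^0: (6−4)−0=2 ⇒ Z^2
Ȟ^1: (11−7)−4=0 ⇒ 0
Ȟ^2: (10−3)−7=0 ⇒ 0

Ȟ^0(U;F) ≅ Z^2, Ȟ^1(U;F) ≅ 0, Ȟ^2(U;F) ≅ 0
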